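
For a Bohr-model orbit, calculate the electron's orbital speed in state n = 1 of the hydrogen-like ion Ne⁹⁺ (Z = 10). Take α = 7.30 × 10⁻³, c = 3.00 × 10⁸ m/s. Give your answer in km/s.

2.19 × 10⁴ km/s

v_n = Zαc/n = 10 × 0.00730 × 3.00 × 10⁸ / 1
    = 2.19 × 10⁴ km/s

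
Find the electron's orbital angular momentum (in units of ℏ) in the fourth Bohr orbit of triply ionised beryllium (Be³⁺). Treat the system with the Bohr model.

L_n = nℏ, so L/ℏ = n = 4.

4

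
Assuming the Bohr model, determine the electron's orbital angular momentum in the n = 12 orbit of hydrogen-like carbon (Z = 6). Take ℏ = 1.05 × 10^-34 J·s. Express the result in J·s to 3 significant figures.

L_n = nℏ = 12 × 1.05 × 10^-34 = 1.26 × 10^-33 J·s

1.26 × 10^-33 J·s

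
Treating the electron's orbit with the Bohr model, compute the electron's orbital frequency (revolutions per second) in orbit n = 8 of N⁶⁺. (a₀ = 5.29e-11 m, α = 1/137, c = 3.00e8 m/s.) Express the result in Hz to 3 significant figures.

6.31e14 Hz

r = n²a₀/Z = 4.84e-10 m, v = Zαc/n = 1.92e6 m/s
f = v/(2πr) = 6.31e14 Hz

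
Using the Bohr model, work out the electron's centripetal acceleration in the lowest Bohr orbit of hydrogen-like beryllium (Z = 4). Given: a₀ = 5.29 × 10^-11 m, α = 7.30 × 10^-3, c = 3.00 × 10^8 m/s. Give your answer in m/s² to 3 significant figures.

5.80 × 10^24 m/s²

r = n²a₀/Z = 1.32 × 10^-11 m, v = Zαc/n = 8.76 × 10^6 m/s
a = v²/r = (8.76 × 10^6)² / 1.32 × 10^-11 = 5.80 × 10^24 m/s²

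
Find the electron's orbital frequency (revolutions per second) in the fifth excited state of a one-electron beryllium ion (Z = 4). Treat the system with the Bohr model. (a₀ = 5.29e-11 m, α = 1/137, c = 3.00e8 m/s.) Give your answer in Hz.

4.88e14 Hz

r = n²a₀/Z = 4.76e-10 m, v = Zαc/n = 1.46e6 m/s
f = v/(2πr) = 4.88e14 Hz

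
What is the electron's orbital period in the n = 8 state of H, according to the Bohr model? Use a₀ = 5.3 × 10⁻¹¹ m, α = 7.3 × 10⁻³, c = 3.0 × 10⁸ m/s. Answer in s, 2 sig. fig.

r = n²a₀/Z = 8²·5.3 × 10⁻¹¹/1 = 3.4 × 10⁻⁹ m
v = Zαc/n = 1·0.0073·3.0 × 10⁸/8 = 2.7 × 10⁵ m/s
T = 2πr/v = 7.8 × 10⁻¹⁴ s

7.8 × 10⁻¹⁴ s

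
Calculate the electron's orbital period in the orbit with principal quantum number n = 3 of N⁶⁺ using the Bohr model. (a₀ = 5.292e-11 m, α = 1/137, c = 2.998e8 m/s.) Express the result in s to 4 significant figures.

8.373e-17 s

r = n²a₀/Z = 3²·5.292e-11/7 = 6.804e-11 m
v = Zαc/n = 7·0.007299·2.998e8/3 = 5.106e6 m/s
T = 2πr/v = 8.373e-17 s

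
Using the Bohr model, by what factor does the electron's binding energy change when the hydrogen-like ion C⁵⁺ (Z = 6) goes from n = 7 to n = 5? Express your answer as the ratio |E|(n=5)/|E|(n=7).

49/25

|E| ∝ Z^2 · n^-2; with Z fixed, |E| ∝ n^-2.
|E|(n=5)/|E|(n=7) = (5/7)^-2 = 49/25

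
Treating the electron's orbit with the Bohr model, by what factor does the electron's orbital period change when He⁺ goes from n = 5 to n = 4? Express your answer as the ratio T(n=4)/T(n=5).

T ∝ Z^-2 · n^3; with Z fixed, T ∝ n^3.
T(n=4)/T(n=5) = (4/5)^3 = 64/125

64/125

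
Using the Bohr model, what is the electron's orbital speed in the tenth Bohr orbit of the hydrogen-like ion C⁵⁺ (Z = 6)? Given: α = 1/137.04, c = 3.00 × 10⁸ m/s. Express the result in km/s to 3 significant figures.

1310 km/s

v_n = Zαc/n = 6 × 0.00730 × 3.00 × 10⁸ / 10
    = 1310 km/s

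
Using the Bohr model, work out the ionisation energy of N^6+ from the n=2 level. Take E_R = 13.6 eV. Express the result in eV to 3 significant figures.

E_n = −E_R·Z²/n² = −13.6 × 7²/2² eV = -167 eV
Ionisation energy = −E_n = 167 eV

167 eV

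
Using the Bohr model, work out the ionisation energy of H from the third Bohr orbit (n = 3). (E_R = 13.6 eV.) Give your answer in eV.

1.51 eV

E_n = −E_R·Z²/n² = −13.6 × 1²/3² eV = -1.51 eV
Ionisation energy = −E_n = 1.51 eV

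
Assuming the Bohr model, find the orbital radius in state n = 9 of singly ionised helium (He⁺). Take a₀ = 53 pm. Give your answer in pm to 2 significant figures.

2100 pm

r_n = n²a₀/Z = 9² × 53 / 2
    = 81 × 53 / 2 = 2100 pm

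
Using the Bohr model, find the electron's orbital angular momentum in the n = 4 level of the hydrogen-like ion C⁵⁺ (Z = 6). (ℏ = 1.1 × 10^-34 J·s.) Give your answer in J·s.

L_n = nℏ = 4 × 1.1 × 10^-34 = 4.4 × 10^-34 J·s

4.4 × 10^-34 J·s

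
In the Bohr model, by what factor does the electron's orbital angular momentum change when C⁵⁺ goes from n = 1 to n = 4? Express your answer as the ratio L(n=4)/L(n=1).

L = nℏ depends only on n, so L ∝ n.
L(n=4)/L(n=1) = (4/1)^1 = 4

4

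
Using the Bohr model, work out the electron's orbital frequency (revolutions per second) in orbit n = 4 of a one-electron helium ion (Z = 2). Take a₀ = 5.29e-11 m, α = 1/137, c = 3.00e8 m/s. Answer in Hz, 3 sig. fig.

4.12e14 Hz

r = n²a₀/Z = 4.23e-10 m, v = Zαc/n = 1.09e6 m/s
f = v/(2πr) = 4.12e14 Hz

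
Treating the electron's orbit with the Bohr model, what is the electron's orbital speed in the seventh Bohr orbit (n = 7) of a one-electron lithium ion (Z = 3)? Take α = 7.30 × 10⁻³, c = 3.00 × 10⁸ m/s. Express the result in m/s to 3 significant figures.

9.39 × 10⁵ m/s

v_n = Zαc/n = 3 × 0.00730 × 3.00 × 10⁸ / 7
    = 9.39 × 10⁵ m/s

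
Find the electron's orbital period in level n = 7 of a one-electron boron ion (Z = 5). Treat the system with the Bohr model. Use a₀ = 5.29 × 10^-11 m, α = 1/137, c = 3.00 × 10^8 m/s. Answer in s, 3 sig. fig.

r = n²a₀/Z = 7²·5.29 × 10^-11/5 = 5.18 × 10^-10 m
v = Zαc/n = 5·0.00730·3.00 × 10^8/7 = 1.56 × 10^6 m/s
T = 2πr/v = 2.08 × 10^-15 s

2.08 × 10^-15 s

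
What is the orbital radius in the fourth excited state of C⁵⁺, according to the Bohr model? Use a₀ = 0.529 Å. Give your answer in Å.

r_n = n²a₀/Z = 5² × 0.529 / 6
    = 25 × 0.529 / 6 = 2.20 Å

2.20 Å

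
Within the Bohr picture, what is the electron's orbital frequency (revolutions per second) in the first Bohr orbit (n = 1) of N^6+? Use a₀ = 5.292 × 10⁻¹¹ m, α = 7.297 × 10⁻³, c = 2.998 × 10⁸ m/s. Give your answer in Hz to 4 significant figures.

3.224 × 10¹⁷ Hz

r = n²a₀/Z = 7.560 × 10⁻¹² m, v = Zαc/n = 1.531 × 10⁷ m/s
f = v/(2πr) = 3.224 × 10¹⁷ Hz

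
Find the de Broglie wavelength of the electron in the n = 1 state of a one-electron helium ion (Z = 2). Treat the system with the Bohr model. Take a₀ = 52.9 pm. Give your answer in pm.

166 pm

The Bohr quantisation condition is nλ = 2πr_n.
r_n = n²a₀/Z = 26.4 pm
λ = 2πr_n/n = 2π·26.4/1 = 166 pm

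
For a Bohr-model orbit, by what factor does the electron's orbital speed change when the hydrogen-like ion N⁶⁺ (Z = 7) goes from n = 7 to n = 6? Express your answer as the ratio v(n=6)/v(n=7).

7/6

v ∝ Z^1 · n^-1; with Z fixed, v ∝ n^-1.
v(n=6)/v(n=7) = (6/7)^-1 = 7/6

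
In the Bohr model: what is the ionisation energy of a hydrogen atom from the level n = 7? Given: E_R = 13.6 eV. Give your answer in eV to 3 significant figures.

0.278 eV

E_n = −E_R·Z²/n² = −13.6 × 1²/7² eV = -0.278 eV
Ionisation energy = −E_n = 0.278 eV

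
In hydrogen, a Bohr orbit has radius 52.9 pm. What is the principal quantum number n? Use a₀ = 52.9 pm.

1

r_n = n²a₀/Z ⇒ n² = rZ/a₀ = 52.9 × 1 / 52.9 ≈ 1.00
n = 1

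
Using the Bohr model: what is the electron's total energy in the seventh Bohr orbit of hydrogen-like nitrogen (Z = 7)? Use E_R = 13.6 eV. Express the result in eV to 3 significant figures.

E_n = −E_R·Z²/n² = −13.6 × 7²/7² = -13.6 eV

-13.6 eV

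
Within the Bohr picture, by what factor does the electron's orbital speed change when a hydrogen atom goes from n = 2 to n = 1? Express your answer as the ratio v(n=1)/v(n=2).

v ∝ Z^1 · n^-1; with Z fixed, v ∝ n^-1.
v(n=1)/v(n=2) = (1/2)^-1 = 2

2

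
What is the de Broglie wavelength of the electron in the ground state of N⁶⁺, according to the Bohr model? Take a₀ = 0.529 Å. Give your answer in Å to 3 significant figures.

The Bohr quantisation condition is nλ = 2πr_n.
r_n = n²a₀/Z = 0.0756 Å
λ = 2πr_n/n = 2π·0.0756/1 = 0.475 Å

0.475 Å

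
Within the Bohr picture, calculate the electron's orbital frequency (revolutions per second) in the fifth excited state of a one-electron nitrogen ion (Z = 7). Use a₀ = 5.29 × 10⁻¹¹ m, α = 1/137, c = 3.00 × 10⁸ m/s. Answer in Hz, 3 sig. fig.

1.49 × 10¹⁵ Hz

r = n²a₀/Z = 2.72 × 10⁻¹⁰ m, v = Zαc/n = 2.55 × 10⁶ m/s
f = v/(2πr) = 1.49 × 10¹⁵ Hz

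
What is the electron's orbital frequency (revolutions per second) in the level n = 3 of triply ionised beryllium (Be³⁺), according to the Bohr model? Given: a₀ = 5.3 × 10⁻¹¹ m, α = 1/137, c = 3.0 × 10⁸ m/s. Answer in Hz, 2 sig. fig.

3.9 × 10¹⁵ Hz

r = n²a₀/Z = 1.2 × 10⁻¹⁰ m, v = Zαc/n = 2.9 × 10⁶ m/s
f = v/(2πr) = 3.9 × 10¹⁵ Hz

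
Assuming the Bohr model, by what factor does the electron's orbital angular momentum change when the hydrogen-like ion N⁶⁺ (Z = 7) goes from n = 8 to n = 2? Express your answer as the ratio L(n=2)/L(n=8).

1/4

L = nℏ depends only on n, so L ∝ n.
L(n=2)/L(n=8) = (2/8)^1 = 1/4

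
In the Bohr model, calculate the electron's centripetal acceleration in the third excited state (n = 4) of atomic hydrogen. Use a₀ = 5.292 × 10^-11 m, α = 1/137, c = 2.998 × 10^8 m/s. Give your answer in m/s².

r = n²a₀/Z = 8.467 × 10^-10 m, v = Zαc/n = 5.471 × 10^5 m/s
a = v²/r = (5.471 × 10^5)² / 8.467 × 10^-10 = 3.535 × 10^20 m/s²

3.535 × 10^20 m/s²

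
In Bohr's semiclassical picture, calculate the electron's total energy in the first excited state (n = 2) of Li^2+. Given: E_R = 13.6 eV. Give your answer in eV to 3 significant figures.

E_n = −E_R·Z²/n² = −13.6 × 3²/2² = -30.6 eV

-30.6 eV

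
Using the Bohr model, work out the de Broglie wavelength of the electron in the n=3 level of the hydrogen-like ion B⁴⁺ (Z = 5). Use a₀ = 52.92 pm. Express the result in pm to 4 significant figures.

The Bohr quantisation condition is nλ = 2πr_n.
r_n = n²a₀/Z = 95.26 pm
λ = 2πr_n/n = 2π·95.26/3 = 199.5 pm

199.5 pm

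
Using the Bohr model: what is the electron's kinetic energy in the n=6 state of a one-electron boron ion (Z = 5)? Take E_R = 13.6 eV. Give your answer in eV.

For a Coulomb orbit the virial theorem gives K = −E_n.
E_n = −E_R·Z²/n², so K = E_R·Z²/n² = 13.6 × 5²/6² = 9.44 eV

9.44 eV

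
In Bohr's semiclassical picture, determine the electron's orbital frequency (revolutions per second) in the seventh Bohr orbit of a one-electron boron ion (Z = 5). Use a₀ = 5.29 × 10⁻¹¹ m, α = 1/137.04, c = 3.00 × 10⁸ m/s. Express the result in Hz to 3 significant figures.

4.80 × 10¹⁴ Hz

r = n²a₀/Z = 5.18 × 10⁻¹⁰ m, v = Zαc/n = 1.56 × 10⁶ m/s
f = v/(2πr) = 4.80 × 10¹⁴ Hz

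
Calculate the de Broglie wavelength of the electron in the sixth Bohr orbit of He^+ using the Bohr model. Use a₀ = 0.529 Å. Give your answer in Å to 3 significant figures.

The Bohr quantisation condition is nλ = 2πr_n.
r_n = n²a₀/Z = 9.52 Å
λ = 2πr_n/n = 2π·9.52/6 = 9.97 Å

9.97 Å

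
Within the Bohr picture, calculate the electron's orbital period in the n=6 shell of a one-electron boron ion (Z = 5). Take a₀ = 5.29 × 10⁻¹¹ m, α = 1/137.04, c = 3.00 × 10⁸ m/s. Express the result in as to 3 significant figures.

1310 as

r = n²a₀/Z = 6²·5.29 × 10⁻¹¹/5 = 3.81 × 10⁻¹⁰ m
v = Zαc/n = 5·0.00730·3.00 × 10⁸/6 = 1.82 × 10⁶ m/s
T = 2πr/v = 1.31 × 10⁻¹⁵ s = 1310 as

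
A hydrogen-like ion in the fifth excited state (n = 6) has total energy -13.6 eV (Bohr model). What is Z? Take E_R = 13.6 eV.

6

E_n = −E_R Z²/n² ⇒ Z² = −E_n n²/E_R = 13.6 × 6² / 13.6 ≈ 36.00
Z = 6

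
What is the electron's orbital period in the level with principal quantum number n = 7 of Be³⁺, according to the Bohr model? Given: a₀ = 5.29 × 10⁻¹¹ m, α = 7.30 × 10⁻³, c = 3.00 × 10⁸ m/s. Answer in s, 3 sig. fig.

3.25 × 10⁻¹⁵ s

r = n²a₀/Z = 7²·5.29 × 10⁻¹¹/4 = 6.48 × 10⁻¹⁰ m
v = Zαc/n = 4·0.00730·3.00 × 10⁸/7 = 1.25 × 10⁶ m/s
T = 2πr/v = 3.25 × 10⁻¹⁵ s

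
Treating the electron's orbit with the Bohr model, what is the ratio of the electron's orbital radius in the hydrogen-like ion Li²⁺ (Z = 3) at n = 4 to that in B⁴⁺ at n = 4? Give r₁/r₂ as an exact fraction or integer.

r ∝ Z^-1 · n^2
r₁/r₂ = (3/5)^-1 · (4/4)^2 = 5/3

5/3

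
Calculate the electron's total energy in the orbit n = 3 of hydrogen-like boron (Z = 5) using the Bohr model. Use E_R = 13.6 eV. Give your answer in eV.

-37.8 eV

E_n = −E_R·Z²/n² = −13.6 × 5²/3² = -37.8 eV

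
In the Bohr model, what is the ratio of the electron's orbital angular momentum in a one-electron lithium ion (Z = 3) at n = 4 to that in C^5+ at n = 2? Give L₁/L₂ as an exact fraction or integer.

2

L = nℏ is independent of Z.
L₁/L₂ = n₁/n₂ = 4/2 = 2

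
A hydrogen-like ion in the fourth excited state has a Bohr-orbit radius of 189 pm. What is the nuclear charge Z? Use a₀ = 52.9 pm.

7

r_n = n²a₀/Z ⇒ Z = n²a₀/r = 5² × 52.9 / 189 ≈ 7.00
Z = 7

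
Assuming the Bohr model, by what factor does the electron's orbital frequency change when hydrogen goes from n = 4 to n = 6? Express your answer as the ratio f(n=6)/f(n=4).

f ∝ Z^2 · n^-3; with Z fixed, f ∝ n^-3.
f(n=6)/f(n=4) = (6/4)^-3 = 8/27

8/27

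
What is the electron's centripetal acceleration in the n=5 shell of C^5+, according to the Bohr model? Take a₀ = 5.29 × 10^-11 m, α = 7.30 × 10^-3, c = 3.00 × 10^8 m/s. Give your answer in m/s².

r = n²a₀/Z = 2.20 × 10^-10 m, v = Zαc/n = 2.63 × 10^6 m/s
a = v²/r = (2.63 × 10^6)² / 2.20 × 10^-10 = 3.13 × 10^22 m/s²

3.13 × 10^22 m/s²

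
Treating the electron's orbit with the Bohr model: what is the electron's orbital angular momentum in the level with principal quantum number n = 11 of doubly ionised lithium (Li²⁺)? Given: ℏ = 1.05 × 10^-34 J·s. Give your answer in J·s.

1.16 × 10^-33 J·s

L_n = nℏ = 11 × 1.05 × 10^-34 = 1.16 × 10^-33 J·s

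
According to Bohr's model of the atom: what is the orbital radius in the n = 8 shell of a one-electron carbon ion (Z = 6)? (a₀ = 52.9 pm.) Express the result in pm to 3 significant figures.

564 pm

r_n = n²a₀/Z = 8² × 52.9 / 6
    = 64 × 52.9 / 6 = 564 pm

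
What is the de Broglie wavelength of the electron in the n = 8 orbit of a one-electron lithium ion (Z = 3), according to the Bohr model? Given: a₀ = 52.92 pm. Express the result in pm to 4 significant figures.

The Bohr quantisation condition is nλ = 2πr_n.
r_n = n²a₀/Z = 1129 pm
λ = 2πr_n/n = 2π·1129/8 = 886.7 pm

886.7 pm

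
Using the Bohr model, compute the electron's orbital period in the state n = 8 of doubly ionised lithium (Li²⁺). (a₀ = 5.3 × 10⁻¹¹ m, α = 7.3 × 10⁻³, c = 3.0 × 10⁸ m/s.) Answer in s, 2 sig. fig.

r = n²a₀/Z = 8²·5.3 × 10⁻¹¹/3 = 1.1 × 10⁻⁹ m
v = Zαc/n = 3·0.0073·3.0 × 10⁸/8 = 8.2 × 10⁵ m/s
T = 2πr/v = 8.7 × 10⁻¹⁵ s

8.7 × 10⁻¹⁵ s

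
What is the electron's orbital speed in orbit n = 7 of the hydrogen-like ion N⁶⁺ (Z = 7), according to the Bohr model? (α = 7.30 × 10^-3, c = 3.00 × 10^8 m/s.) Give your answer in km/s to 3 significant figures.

2190 km/s

v_n = Zαc/n = 7 × 0.00730 × 3.00 × 10^8 / 7
    = 2190 km/s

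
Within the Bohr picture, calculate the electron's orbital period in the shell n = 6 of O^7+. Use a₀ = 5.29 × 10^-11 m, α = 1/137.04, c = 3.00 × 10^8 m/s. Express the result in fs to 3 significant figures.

r = n²a₀/Z = 6²·5.29 × 10^-11/8 = 2.38 × 10^-10 m
v = Zαc/n = 8·0.00730·3.00 × 10^8/6 = 2.92 × 10^6 m/s
T = 2πr/v = 5.12 × 10^-16 s = 0.512 fs

0.512 fs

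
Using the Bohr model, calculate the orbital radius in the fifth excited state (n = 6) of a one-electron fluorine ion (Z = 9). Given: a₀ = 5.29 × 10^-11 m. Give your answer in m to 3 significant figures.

r_n = n²a₀/Z = 6² × 5.29 × 10^-11 / 9
    = 36 × 5.29 × 10^-11 / 9 = 2.12 × 10^-10 m

2.12 × 10^-10 m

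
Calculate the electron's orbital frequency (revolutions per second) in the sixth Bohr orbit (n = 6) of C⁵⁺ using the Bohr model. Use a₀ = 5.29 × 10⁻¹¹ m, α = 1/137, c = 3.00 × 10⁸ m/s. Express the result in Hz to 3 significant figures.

1.10 × 10¹⁵ Hz

r = n²a₀/Z = 3.17 × 10⁻¹⁰ m, v = Zαc/n = 2.19 × 10⁶ m/s
f = v/(2πr) = 1.10 × 10¹⁵ Hz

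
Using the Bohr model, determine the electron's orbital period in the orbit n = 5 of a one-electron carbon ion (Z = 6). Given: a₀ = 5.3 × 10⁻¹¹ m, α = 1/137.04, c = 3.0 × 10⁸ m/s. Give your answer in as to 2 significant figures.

r = n²a₀/Z = 5²·5.3 × 10⁻¹¹/6 = 2.2 × 10⁻¹⁰ m
v = Zαc/n = 6·0.0073·3.0 × 10⁸/5 = 2.6 × 10⁶ m/s
T = 2πr/v = 5.3 × 10⁻¹⁶ s = 530 as

530 as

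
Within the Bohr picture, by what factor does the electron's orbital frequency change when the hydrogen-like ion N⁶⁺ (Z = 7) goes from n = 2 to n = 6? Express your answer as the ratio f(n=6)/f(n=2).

f ∝ Z^2 · n^-3; with Z fixed, f ∝ n^-3.
f(n=6)/f(n=2) = (6/2)^-3 = 1/27

1/27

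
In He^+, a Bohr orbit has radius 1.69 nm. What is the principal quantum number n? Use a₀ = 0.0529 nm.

r_n = n²a₀/Z ⇒ n² = rZ/a₀ = 1.69 × 2 / 0.0529 ≈ 63.89
n = 8

8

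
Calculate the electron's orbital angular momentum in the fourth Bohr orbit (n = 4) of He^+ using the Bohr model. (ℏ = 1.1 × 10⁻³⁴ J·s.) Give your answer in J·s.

4.4 × 10⁻³⁴ J·s

L_n = nℏ = 4 × 1.1 × 10⁻³⁴ = 4.4 × 10⁻³⁴ J·s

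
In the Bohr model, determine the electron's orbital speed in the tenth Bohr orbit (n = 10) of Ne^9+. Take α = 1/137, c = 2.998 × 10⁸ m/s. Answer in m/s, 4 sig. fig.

2.188 × 10⁶ m/s

v_n = Zαc/n = 10 × 0.007299 × 2.998 × 10⁸ / 10
    = 2.188 × 10⁶ m/s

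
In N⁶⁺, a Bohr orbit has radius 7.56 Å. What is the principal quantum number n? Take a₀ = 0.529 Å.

10

r_n = n²a₀/Z ⇒ n² = rZ/a₀ = 7.56 × 7 / 0.529 ≈ 100.04
n = 10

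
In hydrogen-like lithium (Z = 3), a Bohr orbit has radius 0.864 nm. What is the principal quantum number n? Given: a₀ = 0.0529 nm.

7

r_n = n²a₀/Z ⇒ n² = rZ/a₀ = 0.864 × 3 / 0.0529 ≈ 49.00
n = 7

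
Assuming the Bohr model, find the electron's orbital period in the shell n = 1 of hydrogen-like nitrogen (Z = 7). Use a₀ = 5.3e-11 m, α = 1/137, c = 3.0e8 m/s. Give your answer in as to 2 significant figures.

r = n²a₀/Z = 1²·5.3e-11/7 = 7.6e-12 m
v = Zαc/n = 7·0.0073·3.0e8/1 = 1.5e7 m/s
T = 2πr/v = 3.1e-18 s = 3.1 as

3.1 as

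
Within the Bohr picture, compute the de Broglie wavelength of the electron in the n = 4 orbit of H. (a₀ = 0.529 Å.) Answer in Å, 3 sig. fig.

13.3 Å

The Bohr quantisation condition is nλ = 2πr_n.
r_n = n²a₀/Z = 8.46 Å
λ = 2πr_n/n = 2π·8.46/4 = 13.3 Å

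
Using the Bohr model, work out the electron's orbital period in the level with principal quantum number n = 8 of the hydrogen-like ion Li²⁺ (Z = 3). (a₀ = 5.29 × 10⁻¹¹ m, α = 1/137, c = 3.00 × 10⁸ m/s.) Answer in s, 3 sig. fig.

r = n²a₀/Z = 8²·5.29 × 10⁻¹¹/3 = 1.13 × 10⁻⁹ m
v = Zαc/n = 3·0.00730·3.00 × 10⁸/8 = 8.21 × 10⁵ m/s
T = 2πr/v = 8.63 × 10⁻¹⁵ s

8.63 × 10⁻¹⁵ s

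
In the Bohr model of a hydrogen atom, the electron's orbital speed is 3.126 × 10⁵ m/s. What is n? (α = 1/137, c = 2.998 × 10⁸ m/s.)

7

v_n = Zαc/n ⇒ n = Zαc/v = 1 × 0.007299 × 2.998 × 10⁸ / 3.126 × 10⁵ ≈ 7.00
n = 7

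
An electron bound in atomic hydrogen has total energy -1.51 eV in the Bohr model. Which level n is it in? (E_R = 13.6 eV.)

3

E_n = −E_R Z²/n² ⇒ n² = E_R Z²/(−E_n) = 13.6 × 1² / 1.51 ≈ 9.01
n = 3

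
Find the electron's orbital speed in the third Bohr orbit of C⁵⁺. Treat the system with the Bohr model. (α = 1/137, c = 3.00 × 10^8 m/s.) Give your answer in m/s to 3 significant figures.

4.38 × 10^6 m/s

v_n = Zαc/n = 6 × 0.00730 × 3.00 × 10^8 / 3
    = 4.38 × 10^6 m/s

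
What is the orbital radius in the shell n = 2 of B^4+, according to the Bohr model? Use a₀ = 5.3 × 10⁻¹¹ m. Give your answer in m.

4.2 × 10⁻¹¹ m

r_n = n²a₀/Z = 2² × 5.3 × 10⁻¹¹ / 5
    = 4 × 5.3 × 10⁻¹¹ / 5 = 4.2 × 10⁻¹¹ m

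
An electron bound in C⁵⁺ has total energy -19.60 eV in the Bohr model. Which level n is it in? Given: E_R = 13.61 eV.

5

E_n = −E_R Z²/n² ⇒ n² = E_R Z²/(−E_n) = 13.61 × 6² / 19.60 ≈ 25.00
n = 5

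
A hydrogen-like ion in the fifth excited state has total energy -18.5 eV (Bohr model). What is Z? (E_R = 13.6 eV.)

E_n = −E_R Z²/n² ⇒ Z² = −E_n n²/E_R = 18.5 × 6² / 13.6 ≈ 48.97
Z = 7

7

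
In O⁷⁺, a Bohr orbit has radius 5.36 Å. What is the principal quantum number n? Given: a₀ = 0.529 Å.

9

r_n = n²a₀/Z ⇒ n² = rZ/a₀ = 5.36 × 8 / 0.529 ≈ 81.06
n = 9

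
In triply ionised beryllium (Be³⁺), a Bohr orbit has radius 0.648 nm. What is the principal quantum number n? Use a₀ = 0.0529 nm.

r_n = n²a₀/Z ⇒ n² = rZ/a₀ = 0.648 × 4 / 0.0529 ≈ 49.00
n = 7

7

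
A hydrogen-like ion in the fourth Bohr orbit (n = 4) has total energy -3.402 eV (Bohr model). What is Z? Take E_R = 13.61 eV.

2

E_n = −E_R Z²/n² ⇒ Z² = −E_n n²/E_R = 3.402 × 4² / 13.61 ≈ 4.00
Z = 2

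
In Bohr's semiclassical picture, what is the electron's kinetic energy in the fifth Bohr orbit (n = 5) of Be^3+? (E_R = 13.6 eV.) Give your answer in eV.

8.70 eV

For a Coulomb orbit the virial theorem gives K = −E_n.
E_n = −E_R·Z²/n², so K = E_R·Z²/n² = 13.6 × 4²/5² = 8.70 eV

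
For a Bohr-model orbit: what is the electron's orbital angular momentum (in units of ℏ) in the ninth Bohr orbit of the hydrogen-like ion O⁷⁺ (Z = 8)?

9

L_n = nℏ, so L/ℏ = n = 9.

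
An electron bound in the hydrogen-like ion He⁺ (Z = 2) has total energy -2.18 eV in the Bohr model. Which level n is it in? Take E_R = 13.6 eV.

5

E_n = −E_R Z²/n² ⇒ n² = E_R Z²/(−E_n) = 13.6 × 2² / 2.18 ≈ 24.95
n = 5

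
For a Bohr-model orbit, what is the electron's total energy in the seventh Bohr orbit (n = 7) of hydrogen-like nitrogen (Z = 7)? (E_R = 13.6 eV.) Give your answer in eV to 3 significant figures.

E_n = −E_R·Z²/n² = −13.6 × 7²/7² = -13.6 eV

-13.6 eV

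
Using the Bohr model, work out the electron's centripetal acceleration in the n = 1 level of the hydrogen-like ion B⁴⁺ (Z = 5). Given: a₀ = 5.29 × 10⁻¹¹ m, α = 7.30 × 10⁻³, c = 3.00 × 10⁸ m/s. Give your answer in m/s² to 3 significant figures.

1.13 × 10²⁵ m/s²

r = n²a₀/Z = 1.06 × 10⁻¹¹ m, v = Zαc/n = 1.09 × 10⁷ m/s
a = v²/r = (1.09 × 10⁷)² / 1.06 × 10⁻¹¹ = 1.13 × 10²⁵ m/s²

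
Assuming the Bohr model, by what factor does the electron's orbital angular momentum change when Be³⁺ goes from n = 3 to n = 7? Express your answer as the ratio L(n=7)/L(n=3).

7/3

L = nℏ depends only on n, so L ∝ n.
L(n=7)/L(n=3) = (7/3)^1 = 7/3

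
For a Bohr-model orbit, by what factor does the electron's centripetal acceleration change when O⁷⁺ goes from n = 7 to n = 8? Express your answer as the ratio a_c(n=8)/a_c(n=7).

a_c ∝ Z^3 · n^-4; with Z fixed, a_c ∝ n^-4.
a_c(n=8)/a_c(n=7) = (8/7)^-4 = 2401/4096

2401/4096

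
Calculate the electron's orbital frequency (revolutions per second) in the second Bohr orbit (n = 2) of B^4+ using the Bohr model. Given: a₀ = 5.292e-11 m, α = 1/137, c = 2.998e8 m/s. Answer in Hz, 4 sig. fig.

r = n²a₀/Z = 4.234e-11 m, v = Zαc/n = 5.471e6 m/s
f = v/(2πr) = 2.057e16 Hz

2.057e16 Hz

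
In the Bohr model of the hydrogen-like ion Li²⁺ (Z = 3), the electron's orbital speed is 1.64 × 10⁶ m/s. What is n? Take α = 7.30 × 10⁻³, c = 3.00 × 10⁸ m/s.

v_n = Zαc/n ⇒ n = Zαc/v = 3 × 0.00730 × 3.00 × 10⁸ / 1.64 × 10⁶ ≈ 4.01
n = 4

4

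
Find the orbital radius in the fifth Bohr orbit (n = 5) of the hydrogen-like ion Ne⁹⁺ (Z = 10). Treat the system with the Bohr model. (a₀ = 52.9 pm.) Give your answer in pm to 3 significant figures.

r_n = n²a₀/Z = 5² × 52.9 / 10
    = 25 × 52.9 / 10 = 132 pm

132 pm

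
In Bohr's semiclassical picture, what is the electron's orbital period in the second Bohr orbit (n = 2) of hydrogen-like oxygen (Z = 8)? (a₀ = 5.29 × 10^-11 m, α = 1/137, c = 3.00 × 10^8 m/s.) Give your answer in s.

r = n²a₀/Z = 2²·5.29 × 10^-11/8 = 2.65 × 10^-11 m
v = Zαc/n = 8·0.00730·3.00 × 10^8/2 = 8.76 × 10^6 m/s
T = 2πr/v = 1.90 × 10^-17 s

1.90 × 10^-17 s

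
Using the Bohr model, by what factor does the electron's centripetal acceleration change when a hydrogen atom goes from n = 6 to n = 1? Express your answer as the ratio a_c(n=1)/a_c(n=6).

a_c ∝ Z^3 · n^-4; with Z fixed, a_c ∝ n^-4.
a_c(n=1)/a_c(n=6) = (1/6)^-4 = 1296

1296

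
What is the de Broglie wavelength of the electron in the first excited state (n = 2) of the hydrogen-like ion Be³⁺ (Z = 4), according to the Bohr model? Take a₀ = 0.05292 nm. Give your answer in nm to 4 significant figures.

The Bohr quantisation condition is nλ = 2πr_n.
r_n = n²a₀/Z = 0.05292 nm
λ = 2πr_n/n = 2π·0.05292/2 = 0.1663 nm

0.1663 nm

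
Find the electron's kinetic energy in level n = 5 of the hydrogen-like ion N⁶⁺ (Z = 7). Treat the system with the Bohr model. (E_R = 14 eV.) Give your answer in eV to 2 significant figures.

27 eV

For a Coulomb orbit the virial theorem gives K = −E_n.
E_n = −E_R·Z²/n², so K = E_R·Z²/n² = 14 × 7²/5² = 27 eV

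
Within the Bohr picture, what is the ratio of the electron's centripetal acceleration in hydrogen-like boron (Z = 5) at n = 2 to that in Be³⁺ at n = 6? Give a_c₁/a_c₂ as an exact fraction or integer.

10125/64

a_c ∝ Z^3 · n^-4
a_c₁/a_c₂ = (5/4)^3 · (2/6)^-4 = 10125/64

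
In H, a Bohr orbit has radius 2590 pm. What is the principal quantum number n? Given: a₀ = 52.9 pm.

7

r_n = n²a₀/Z ⇒ n² = rZ/a₀ = 2590 × 1 / 52.9 ≈ 48.96
n = 7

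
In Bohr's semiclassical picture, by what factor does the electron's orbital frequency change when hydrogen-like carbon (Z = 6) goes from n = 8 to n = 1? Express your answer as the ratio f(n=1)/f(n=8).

f ∝ Z^2 · n^-3; with Z fixed, f ∝ n^-3.
f(n=1)/f(n=8) = (1/8)^-3 = 512

512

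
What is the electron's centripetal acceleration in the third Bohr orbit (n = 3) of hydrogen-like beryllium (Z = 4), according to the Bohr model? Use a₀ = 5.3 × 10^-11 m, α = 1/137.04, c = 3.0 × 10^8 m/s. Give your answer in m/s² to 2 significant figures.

7.1 × 10^22 m/s²

r = n²a₀/Z = 1.2 × 10^-10 m, v = Zαc/n = 2.9 × 10^6 m/s
a = v²/r = (2.9 × 10^6)² / 1.2 × 10^-10 = 7.1 × 10^22 m/s²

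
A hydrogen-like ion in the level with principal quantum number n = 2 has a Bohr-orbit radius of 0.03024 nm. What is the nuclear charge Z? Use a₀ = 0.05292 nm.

7

r_n = n²a₀/Z ⇒ Z = n²a₀/r = 2² × 0.05292 / 0.03024 ≈ 7.00
Z = 7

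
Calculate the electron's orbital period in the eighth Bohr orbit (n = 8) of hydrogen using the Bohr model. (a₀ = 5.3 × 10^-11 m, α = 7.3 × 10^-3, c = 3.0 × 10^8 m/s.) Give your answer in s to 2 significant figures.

7.8 × 10^-14 s

r = n²a₀/Z = 8²·5.3 × 10^-11/1 = 3.4 × 10^-9 m
v = Zαc/n = 1·0.0073·3.0 × 10^8/8 = 2.7 × 10^5 m/s
T = 2πr/v = 7.8 × 10^-14 s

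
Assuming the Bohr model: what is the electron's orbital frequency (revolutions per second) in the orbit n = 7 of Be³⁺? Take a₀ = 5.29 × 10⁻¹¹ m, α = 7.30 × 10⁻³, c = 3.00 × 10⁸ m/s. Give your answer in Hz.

3.07 × 10¹⁴ Hz

r = n²a₀/Z = 6.48 × 10⁻¹⁰ m, v = Zαc/n = 1.25 × 10⁶ m/s
f = v/(2πr) = 3.07 × 10¹⁴ Hz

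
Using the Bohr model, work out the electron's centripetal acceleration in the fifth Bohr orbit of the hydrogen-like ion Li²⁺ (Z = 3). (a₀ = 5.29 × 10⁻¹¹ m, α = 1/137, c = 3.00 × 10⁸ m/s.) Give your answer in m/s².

3.92 × 10²¹ m/s²

r = n²a₀/Z = 4.41 × 10⁻¹⁰ m, v = Zαc/n = 1.31 × 10⁶ m/s
a = v²/r = (1.31 × 10⁶)² / 4.41 × 10⁻¹⁰ = 3.92 × 10²¹ m/s²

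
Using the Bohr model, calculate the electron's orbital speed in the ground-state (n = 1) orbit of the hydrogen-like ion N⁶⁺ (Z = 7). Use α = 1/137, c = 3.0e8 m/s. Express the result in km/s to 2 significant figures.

1.5e4 km/s

v_n = Zαc/n = 7 × 0.0073 × 3.0e8 / 1
    = 1.5e4 km/s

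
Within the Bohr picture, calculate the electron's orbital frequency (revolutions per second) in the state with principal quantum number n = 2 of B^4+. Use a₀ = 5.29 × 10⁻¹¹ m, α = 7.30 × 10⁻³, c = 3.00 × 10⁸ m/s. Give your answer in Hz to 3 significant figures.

2.06 × 10¹⁶ Hz

r = n²a₀/Z = 4.23 × 10⁻¹¹ m, v = Zαc/n = 5.47 × 10⁶ m/s
f = v/(2πr) = 2.06 × 10¹⁶ Hz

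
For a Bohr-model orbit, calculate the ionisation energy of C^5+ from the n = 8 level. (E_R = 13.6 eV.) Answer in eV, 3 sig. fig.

E_n = −E_R·Z²/n² = −13.6 × 6²/8² eV = -7.65 eV
Ionisation energy = −E_n = 7.65 eV

7.65 eV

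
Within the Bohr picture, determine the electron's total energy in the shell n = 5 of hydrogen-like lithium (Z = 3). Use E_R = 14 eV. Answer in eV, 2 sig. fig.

E_n = −E_R·Z²/n² = −14 × 3²/5² = -5.0 eV

-5.0 eV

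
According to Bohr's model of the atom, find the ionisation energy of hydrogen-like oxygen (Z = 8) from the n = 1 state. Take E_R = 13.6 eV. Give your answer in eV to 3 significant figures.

E_n = −E_R·Z²/n² = −13.6 × 8²/1² eV = -870 eV
Ionisation energy = −E_n = 870 eV

870 eV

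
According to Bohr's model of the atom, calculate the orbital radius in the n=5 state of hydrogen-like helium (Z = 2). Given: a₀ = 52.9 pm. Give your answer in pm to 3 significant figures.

661 pm

r_n = n²a₀/Z = 5² × 52.9 / 2
    = 25 × 52.9 / 2 = 661 pm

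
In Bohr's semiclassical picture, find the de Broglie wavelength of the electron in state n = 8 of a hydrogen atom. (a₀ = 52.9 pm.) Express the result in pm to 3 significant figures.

The Bohr quantisation condition is nλ = 2πr_n.
r_n = n²a₀/Z = 3390 pm
λ = 2πr_n/n = 2π·3390/8 = 2660 pm

2660 pm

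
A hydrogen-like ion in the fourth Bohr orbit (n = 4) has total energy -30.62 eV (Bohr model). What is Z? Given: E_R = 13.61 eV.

6

E_n = −E_R Z²/n² ⇒ Z² = −E_n n²/E_R = 30.62 × 4² / 13.61 ≈ 36.00
Z = 6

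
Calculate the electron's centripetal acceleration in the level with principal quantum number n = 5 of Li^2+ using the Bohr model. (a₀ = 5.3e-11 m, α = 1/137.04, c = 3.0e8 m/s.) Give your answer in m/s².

r = n²a₀/Z = 4.4e-10 m, v = Zαc/n = 1.3e6 m/s
a = v²/r = (1.3e6)² / 4.4e-10 = 3.9e21 m/s²

3.9e21 m/s²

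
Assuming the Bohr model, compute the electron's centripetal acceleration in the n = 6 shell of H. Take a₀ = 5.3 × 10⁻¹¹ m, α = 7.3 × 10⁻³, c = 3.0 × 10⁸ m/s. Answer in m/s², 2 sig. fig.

r = n²a₀/Z = 1.9 × 10⁻⁹ m, v = Zαc/n = 3.6 × 10⁵ m/s
a = v²/r = (3.6 × 10⁵)² / 1.9 × 10⁻⁹ = 7.0 × 10¹⁹ m/s²

7.0 × 10¹⁹ m/s²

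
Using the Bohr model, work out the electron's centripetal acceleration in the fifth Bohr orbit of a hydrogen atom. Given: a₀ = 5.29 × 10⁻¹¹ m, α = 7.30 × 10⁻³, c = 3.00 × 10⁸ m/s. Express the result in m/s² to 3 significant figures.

r = n²a₀/Z = 1.32 × 10⁻⁹ m, v = Zαc/n = 4.38 × 10⁵ m/s
a = v²/r = (4.38 × 10⁵)² / 1.32 × 10⁻⁹ = 1.45 × 10²⁰ m/s²

1.45 × 10²⁰ m/s²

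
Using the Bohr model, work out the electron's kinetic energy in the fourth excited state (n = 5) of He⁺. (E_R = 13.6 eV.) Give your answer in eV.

2.18 eV

For a Coulomb orbit the virial theorem gives K = −E_n.
E_n = −E_R·Z²/n², so K = E_R·Z²/n² = 13.6 × 2²/5² = 2.18 eV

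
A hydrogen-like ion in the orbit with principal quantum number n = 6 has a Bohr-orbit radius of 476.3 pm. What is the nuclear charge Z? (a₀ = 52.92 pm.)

r_n = n²a₀/Z ⇒ Z = n²a₀/r = 6² × 52.92 / 476.3 ≈ 4.00
Z = 4

4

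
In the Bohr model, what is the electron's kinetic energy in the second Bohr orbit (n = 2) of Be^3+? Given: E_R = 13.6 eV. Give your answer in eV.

For a Coulomb orbit the virial theorem gives K = −E_n.
E_n = −E_R·Z²/n², so K = E_R·Z²/n² = 13.6 × 4²/2² = 54.4 eV

54.4 eV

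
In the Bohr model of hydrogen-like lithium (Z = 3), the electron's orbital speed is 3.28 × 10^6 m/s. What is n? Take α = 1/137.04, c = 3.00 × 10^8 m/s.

2

v_n = Zαc/n ⇒ n = Zαc/v = 3 × 0.00730 × 3.00 × 10^8 / 3.28 × 10^6 ≈ 2.00
n = 2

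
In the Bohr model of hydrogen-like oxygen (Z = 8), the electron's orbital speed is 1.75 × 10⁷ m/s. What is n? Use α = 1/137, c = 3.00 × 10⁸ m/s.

1

v_n = Zαc/n ⇒ n = Zαc/v = 8 × 0.00730 × 3.00 × 10⁸ / 1.75 × 10⁷ ≈ 1.00
n = 1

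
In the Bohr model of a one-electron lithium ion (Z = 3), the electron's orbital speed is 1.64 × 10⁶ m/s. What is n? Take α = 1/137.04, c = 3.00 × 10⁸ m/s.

v_n = Zαc/n ⇒ n = Zαc/v = 3 × 0.00730 × 3.00 × 10⁸ / 1.64 × 10⁶ ≈ 4.00
n = 4

4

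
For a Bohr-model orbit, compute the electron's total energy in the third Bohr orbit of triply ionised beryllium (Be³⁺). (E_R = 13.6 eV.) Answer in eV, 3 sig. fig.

E_n = −E_R·Z²/n² = −13.6 × 4²/3² = -24.2 eV

-24.2 eV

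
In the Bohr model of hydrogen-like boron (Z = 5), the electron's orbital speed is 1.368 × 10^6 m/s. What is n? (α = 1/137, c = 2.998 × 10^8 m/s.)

8

v_n = Zαc/n ⇒ n = Zαc/v = 5 × 0.007299 × 2.998 × 10^8 / 1.368 × 10^6 ≈ 8.00
n = 8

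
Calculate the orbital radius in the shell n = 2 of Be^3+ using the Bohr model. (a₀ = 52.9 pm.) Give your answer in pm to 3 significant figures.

r_n = n²a₀/Z = 2² × 52.9 / 4
    = 4 × 52.9 / 4 = 52.9 pm

52.9 pm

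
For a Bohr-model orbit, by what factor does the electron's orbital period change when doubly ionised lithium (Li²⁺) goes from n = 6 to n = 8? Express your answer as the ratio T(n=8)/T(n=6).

64/27

T ∝ Z^-2 · n^3; with Z fixed, T ∝ n^3.
T(n=8)/T(n=6) = (8/6)^3 = 64/27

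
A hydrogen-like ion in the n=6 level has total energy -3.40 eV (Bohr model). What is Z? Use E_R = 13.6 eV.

3

E_n = −E_R Z²/n² ⇒ Z² = −E_n n²/E_R = 3.40 × 6² / 13.6 ≈ 9.00
Z = 3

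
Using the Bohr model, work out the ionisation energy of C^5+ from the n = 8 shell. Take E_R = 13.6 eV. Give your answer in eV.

E_n = −E_R·Z²/n² = −13.6 × 6²/8² eV = -7.65 eV
Ionisation energy = −E_n = 7.65 eV

7.65 eV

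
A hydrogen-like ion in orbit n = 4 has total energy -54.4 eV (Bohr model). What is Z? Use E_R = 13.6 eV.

E_n = −E_R Z²/n² ⇒ Z² = −E_n n²/E_R = 54.4 × 4² / 13.6 ≈ 64.00
Z = 8

8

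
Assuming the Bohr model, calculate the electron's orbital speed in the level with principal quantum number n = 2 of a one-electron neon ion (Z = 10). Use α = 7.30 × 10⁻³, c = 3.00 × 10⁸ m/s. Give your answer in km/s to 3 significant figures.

v_n = Zαc/n = 10 × 0.00730 × 3.00 × 10⁸ / 2
    = 1.09 × 10⁴ km/s

1.09 × 10⁴ km/s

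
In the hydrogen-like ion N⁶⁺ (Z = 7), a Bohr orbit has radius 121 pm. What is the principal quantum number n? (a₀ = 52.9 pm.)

4

r_n = n²a₀/Z ⇒ n² = rZ/a₀ = 121 × 7 / 52.9 ≈ 16.01
n = 4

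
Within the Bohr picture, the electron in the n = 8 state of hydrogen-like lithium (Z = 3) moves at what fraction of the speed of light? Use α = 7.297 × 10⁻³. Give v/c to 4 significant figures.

v_n = Zαc/n, so v/c = Zα/n = 3 × 0.007297 / 8 = 0.002736

0.002736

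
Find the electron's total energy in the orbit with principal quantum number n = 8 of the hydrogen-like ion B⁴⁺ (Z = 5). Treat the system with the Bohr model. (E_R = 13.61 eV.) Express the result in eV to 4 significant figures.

-5.316 eV

E_n = −E_R·Z²/n² = −13.61 × 5²/8² = -5.316 eV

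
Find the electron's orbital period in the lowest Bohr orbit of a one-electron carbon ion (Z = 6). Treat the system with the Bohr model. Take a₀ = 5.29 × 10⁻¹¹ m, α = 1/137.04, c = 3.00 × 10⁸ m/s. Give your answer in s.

r = n²a₀/Z = 1²·5.29 × 10⁻¹¹/6 = 8.82 × 10⁻¹² m
v = Zαc/n = 6·0.00730·3.00 × 10⁸/1 = 1.31 × 10⁷ m/s
T = 2πr/v = 4.22 × 10⁻¹⁸ s

4.22 × 10⁻¹⁸ s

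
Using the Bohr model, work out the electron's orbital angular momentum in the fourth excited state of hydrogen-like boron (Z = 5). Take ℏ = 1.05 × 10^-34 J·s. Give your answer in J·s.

5.25 × 10^-34 J·s

L_n = nℏ = 5 × 1.05 × 10^-34 = 5.25 × 10^-34 J·s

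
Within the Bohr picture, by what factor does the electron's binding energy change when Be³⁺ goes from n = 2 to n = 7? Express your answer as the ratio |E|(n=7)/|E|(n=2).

4/49

|E| ∝ Z^2 · n^-2; with Z fixed, |E| ∝ n^-2.
|E|(n=7)/|E|(n=2) = (7/2)^-2 = 4/49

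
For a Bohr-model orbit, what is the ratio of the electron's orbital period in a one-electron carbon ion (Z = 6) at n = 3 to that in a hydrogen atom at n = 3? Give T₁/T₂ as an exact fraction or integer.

1/36

T ∝ Z^-2 · n^3
T₁/T₂ = (6/1)^-2 · (3/3)^3 = 1/36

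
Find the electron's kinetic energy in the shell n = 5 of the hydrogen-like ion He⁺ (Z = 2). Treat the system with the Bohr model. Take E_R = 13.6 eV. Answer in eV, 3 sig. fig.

2.18 eV

For a Coulomb orbit the virial theorem gives K = −E_n.
E_n = −E_R·Z²/n², so K = E_R·Z²/n² = 13.6 × 2²/5² = 2.18 eV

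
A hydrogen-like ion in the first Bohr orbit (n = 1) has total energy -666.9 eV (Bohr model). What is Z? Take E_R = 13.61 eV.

7

E_n = −E_R Z²/n² ⇒ Z² = −E_n n²/E_R = 666.9 × 1² / 13.61 ≈ 49.00
Z = 7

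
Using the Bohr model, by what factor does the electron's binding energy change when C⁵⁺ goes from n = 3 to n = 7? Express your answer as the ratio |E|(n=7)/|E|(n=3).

|E| ∝ Z^2 · n^-2; with Z fixed, |E| ∝ n^-2.
|E|(n=7)/|E|(n=3) = (7/3)^-2 = 9/49

9/49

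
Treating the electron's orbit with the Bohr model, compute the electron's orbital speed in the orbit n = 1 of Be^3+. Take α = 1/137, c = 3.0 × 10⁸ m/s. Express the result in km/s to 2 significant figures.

8800 km/s

v_n = Zαc/n = 4 × 0.0073 × 3.0 × 10⁸ / 1
    = 8800 km/s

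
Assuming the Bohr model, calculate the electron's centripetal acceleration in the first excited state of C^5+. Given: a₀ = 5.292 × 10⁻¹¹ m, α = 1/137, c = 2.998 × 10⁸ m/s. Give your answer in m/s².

r = n²a₀/Z = 3.528 × 10⁻¹¹ m, v = Zαc/n = 6.565 × 10⁶ m/s
a = v²/r = (6.565 × 10⁶)² / 3.528 × 10⁻¹¹ = 1.222 × 10²⁴ m/s²

1.222 × 10²⁴ m/s²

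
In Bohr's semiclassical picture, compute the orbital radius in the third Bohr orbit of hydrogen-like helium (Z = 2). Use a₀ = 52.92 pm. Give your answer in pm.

r_n = n²a₀/Z = 3² × 52.92 / 2
    = 9 × 52.92 / 2 = 238.1 pm

238.1 pm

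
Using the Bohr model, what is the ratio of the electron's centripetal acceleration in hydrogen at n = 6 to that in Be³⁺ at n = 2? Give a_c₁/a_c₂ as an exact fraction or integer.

a_c ∝ Z^3 · n^-4
a_c₁/a_c₂ = (1/4)^3 · (6/2)^-4 = 1/5184

1/5184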